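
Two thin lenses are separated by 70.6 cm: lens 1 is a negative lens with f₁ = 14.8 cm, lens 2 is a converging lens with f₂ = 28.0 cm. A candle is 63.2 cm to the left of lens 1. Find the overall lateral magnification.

f₁ = −14.8 cm (diverging).
Lens 1: 1/d_i1 = 1/(-14.8) − 1/(63.2) = -0.08339, so d_i1 = -11.99 cm; m₁ = −d_i1/d_o1 = +0.1897.
d_o2 = 70.6 − (-11.99) = 82.59 cm.
Lens 2: 1/d_i2 = 1/(28.0) − 1/(82.59) = 0.02361, so d_i2 = 42.36 cm; m₂ = −d_i2/d_o2 = -0.5129.
m = m₁·m₂ = (+0.1897)(-0.5129) = -0.0973.

m = -0.0973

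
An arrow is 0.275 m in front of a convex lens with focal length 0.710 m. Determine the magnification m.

m = +1.63

1/d_i = 1/f − 1/d_o = 1/(0.7100) − 1/(0.275) = -2.228, so d_i = -0.4489 m.
m = −d_i/d_o = −(-0.4489)/(0.275) = +1.63.
The image is virtual, upright and enlarged, on the same side as the object.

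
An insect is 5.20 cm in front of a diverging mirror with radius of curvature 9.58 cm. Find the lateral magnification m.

f = R/2 = 9.58/2 = 4.790 cm; for a diverging mirror, f = -4.790 cm.
1/d_i = 1/f − 1/d_o = 1/(-4.790) − 1/(5.20) = -0.4011, so d_i = -2.493 cm.
m = −d_i/d_o = −(-2.493)/(5.20) = +0.479.
The image is virtual, upright and reduced, behind the mirror.

m = +0.479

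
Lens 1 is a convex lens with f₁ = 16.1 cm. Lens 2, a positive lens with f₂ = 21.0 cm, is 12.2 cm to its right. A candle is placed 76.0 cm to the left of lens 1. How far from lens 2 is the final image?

5.91 cm

Lens 1: 1/d_i1 = 1/f₁ − 1/d_o1 = 1/(16.1) − 1/(76.0) = 0.04895, so d_i1 = 20.43 cm.
The intermediate image is 20.43 cm to the right of lens 1, which lies 8.230 cm to the right of lens 2 — a virtual object — so d_o2 = −8.230 cm.
Lens 2: 1/d_i2 = 1/f₂ − 1/d_o2 = 1/(21.0) − 1/(-8.230) = 0.1691, so d_i2 = 5.91 cm.
The final image is real, 5.91 cm to the right of lens 2 (overall magnification ≈ -0.19).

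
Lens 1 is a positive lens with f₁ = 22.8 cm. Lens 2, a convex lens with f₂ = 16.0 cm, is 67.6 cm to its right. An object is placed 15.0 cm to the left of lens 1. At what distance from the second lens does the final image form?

Lens 1: 1/d_i1 = 1/f₁ − 1/d_o1 = 1/(22.8) − 1/(15.0) = -0.02281, so d_i1 = -43.85 cm.
The intermediate image is 43.85 cm to the left of lens 1 (virtual), which is 67.6 − (-43.85) = 111.4 cm to the left of lens 2, so d_o2 = +111.4 cm.
Lens 2: 1/d_i2 = 1/f₂ − 1/d_o2 = 1/(16.0) − 1/(111.4) = 0.05352, so d_i2 = 18.7 cm.
The final image is real, 18.7 cm to the right of lens 2 (overall magnification ≈ -0.49).

18.7 cm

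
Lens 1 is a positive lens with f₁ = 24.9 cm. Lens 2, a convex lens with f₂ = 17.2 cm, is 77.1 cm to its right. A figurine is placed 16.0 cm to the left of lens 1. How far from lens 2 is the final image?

20.0 cm

Lens 1: 1/d_i1 = 1/f₁ − 1/d_o1 = 1/(24.9) − 1/(16.0) = -0.02234, so d_i1 = -44.76 cm.
The intermediate image is 44.76 cm to the left of lens 1 (virtual), which is 77.1 − (-44.76) = 121.9 cm to the left of lens 2, so d_o2 = +121.9 cm.
Lens 2: 1/d_i2 = 1/f₂ − 1/d_o2 = 1/(17.2) − 1/(121.9) = 0.04994, so d_i2 = 20.0 cm.
The final image is real, 20.0 cm to the right of lens 2 (overall magnification ≈ -0.46).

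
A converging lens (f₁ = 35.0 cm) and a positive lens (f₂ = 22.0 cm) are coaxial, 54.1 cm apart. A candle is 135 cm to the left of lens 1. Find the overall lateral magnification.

m = -0.508

Lens 1: 1/d_i1 = 1/(35.0) − 1/(135) = 0.02116, so d_i1 = 47.25 cm; m₁ = −d_i1/d_o1 = -0.3500.
d_o2 = 54.1 − (47.25) = 6.850 cm.
Lens 2: 1/d_i2 = 1/(22.0) − 1/(6.850) = -0.1005, so d_i2 = -9.947 cm; m₂ = −d_i2/d_o2 = +1.452.
m = m₁·m₂ = (-0.3500)(+1.452) = -0.508.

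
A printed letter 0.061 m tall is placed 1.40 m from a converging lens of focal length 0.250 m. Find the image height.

1/d_i = 1/f − 1/d_o = 1/(0.2500) − 1/(1.40) = 3.286, so d_i = 0.3043 m.
m = −d_i/d_o = -0.2174.
|h_i| = |m|·h_o = 0.2174 × 0.061 = 0.0133 m. The image is real, inverted and reduced, on the far side of the lens.

0.0133 m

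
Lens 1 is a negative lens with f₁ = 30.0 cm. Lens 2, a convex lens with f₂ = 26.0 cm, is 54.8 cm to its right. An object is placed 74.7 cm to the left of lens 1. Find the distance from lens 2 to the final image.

Lens 1 is diverging, so f₁ = −30.0 cm.
Lens 1: 1/d_i1 = 1/f₁ − 1/d_o1 = 1/(-30.0) − 1/(74.7) = -0.04672, so d_i1 = -21.40 cm.
The intermediate image is 21.40 cm to the left of lens 1 (virtual), which is 54.8 − (-21.40) = 76.20 cm to the left of lens 2, so d_o2 = +76.20 cm.
Lens 2: 1/d_i2 = 1/f₂ − 1/d_o2 = 1/(26.0) − 1/(76.20) = 0.02534, so d_i2 = 39.5 cm.
The final image is real, 39.5 cm to the right of lens 2 (overall magnification ≈ -0.15).

39.5 cm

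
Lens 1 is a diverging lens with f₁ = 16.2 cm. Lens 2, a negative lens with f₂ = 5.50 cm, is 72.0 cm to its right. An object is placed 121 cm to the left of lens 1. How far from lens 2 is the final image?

Lens 1 is diverging, so f₁ = −16.2 cm.
Lens 1: 1/d_i1 = 1/f₁ − 1/d_o1 = 1/(-16.2) − 1/(121) = -0.06999, so d_i1 = -14.29 cm.
The intermediate image is 14.29 cm to the left of lens 1 (virtual), which is 72.0 − (-14.29) = 86.29 cm to the left of lens 2, so d_o2 = +86.29 cm.
Lens 2 is diverging, so f₂ = −5.50 cm.
Lens 2: 1/d_i2 = 1/f₂ − 1/d_o2 = 1/(-5.50) − 1/(86.29) = -0.1934, so d_i2 = -5.17 cm.
The final image is virtual, 5.17 cm to the left of lens 2 (overall magnification ≈ 0.0071).

5.17 cm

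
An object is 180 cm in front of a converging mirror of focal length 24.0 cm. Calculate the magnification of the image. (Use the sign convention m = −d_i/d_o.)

m = -0.154

1/d_i = 1/f − 1/d_o = 1/(24.00) − 1/(180) = 0.03611, so d_i = 27.69 cm.
m = −d_i/d_o = −(27.69)/(180) = -0.154.
The image is real, inverted and reduced, in front of the mirror.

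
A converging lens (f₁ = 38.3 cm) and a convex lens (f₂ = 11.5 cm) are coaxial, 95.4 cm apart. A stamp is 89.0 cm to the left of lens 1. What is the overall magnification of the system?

Lens 1: 1/d_i1 = 1/(38.3) − 1/(89.0) = 0.01487, so d_i1 = 67.23 cm; m₁ = −d_i1/d_o1 = -0.7554.
d_o2 = 95.4 − (67.23) = 28.17 cm.
Lens 2: 1/d_i2 = 1/(11.5) − 1/(28.17) = 0.05146, so d_i2 = 19.43 cm; m₂ = −d_i2/d_o2 = -0.6899.
m = m₁·m₂ = (-0.7554)(-0.6899) = +0.521.

m = +0.521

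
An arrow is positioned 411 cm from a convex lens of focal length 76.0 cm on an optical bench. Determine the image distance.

Thin-lens equation: 1/d_i = 1/f − 1/d_o = 1/(76.00) − 1/(411) = 0.01316 − 0.002433 = 0.01072, so d_i = 93.2 cm.
The image is real, inverted and reduced, on the far side of the lens.

93.2 cm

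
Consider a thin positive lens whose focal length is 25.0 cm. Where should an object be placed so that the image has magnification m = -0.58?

68.1 cm

m = −d_i/d_o ⇒ d_i = −m·d_o.
1/f = 1/d_o + 1/d_i = 1/d_o − 1/(m·d_o) = (1 − 1/m)/d_o, so d_o = f(1 − 1/m) = (25.00)(1 − 1/(-0.58)) = 68.1 cm.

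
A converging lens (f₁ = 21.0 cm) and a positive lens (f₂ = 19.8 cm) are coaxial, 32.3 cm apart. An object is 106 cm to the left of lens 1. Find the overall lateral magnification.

m = -0.357

Lens 1: 1/d_i1 = 1/(21.0) − 1/(106) = 0.03819, so d_i1 = 26.19 cm; m₁ = −d_i1/d_o1 = -0.2471.
d_o2 = 32.3 − (26.19) = 6.110 cm.
Lens 2: 1/d_i2 = 1/(19.8) − 1/(6.110) = -0.1132, so d_i2 = -8.837 cm; m₂ = −d_i2/d_o2 = +1.446.
m = m₁·m₂ = (-0.2471)(+1.446) = -0.357.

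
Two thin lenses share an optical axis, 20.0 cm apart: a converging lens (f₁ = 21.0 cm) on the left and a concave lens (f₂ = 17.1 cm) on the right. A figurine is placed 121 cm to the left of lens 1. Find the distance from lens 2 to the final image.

7.91 cm

Lens 1: 1/d_i1 = 1/f₁ − 1/d_o1 = 1/(21.0) − 1/(121) = 0.03935, so d_i1 = 25.41 cm.
The intermediate image is 25.41 cm to the right of lens 1, which lies 5.410 cm to the right of lens 2 — a virtual object — so d_o2 = −5.410 cm.
Lens 2 is diverging, so f₂ = −17.1 cm.
Lens 2: 1/d_i2 = 1/f₂ − 1/d_o2 = 1/(-17.1) − 1/(-5.410) = 0.1264, so d_i2 = 7.91 cm.
The final image is real, 7.91 cm to the right of lens 2 (overall magnification ≈ -0.31).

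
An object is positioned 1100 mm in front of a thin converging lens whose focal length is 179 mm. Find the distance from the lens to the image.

214 mm

Thin-lens equation: 1/v = 1/f − 1/u = 1/(179.0) − 1/(1100) = 0.005587 − 0.0009091 = 0.004678, so v = 214 mm.
The image is real, inverted and reduced, on the far side of the lens.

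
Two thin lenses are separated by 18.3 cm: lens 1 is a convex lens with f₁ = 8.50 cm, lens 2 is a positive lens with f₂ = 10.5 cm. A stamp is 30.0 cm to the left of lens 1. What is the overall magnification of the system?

Lens 1: 1/d_i1 = 1/(8.50) − 1/(30.0) = 0.08431, so d_i1 = 11.86 cm; m₁ = −d_i1/d_o1 = -0.3953.
d_o2 = 18.3 − (11.86) = 6.440 cm.
Lens 2: 1/d_i2 = 1/(10.5) − 1/(6.440) = -0.06004, so d_i2 = -16.66 cm; m₂ = −d_i2/d_o2 = +2.586.
m = m₁·m₂ = (-0.3953)(+2.586) = -1.02.

m = -1.02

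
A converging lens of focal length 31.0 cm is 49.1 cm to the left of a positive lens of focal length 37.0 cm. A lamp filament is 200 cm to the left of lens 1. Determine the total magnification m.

Lens 1: 1/d_i1 = 1/(31.0) − 1/(200) = 0.02726, so d_i1 = 36.69 cm; m₁ = −d_i1/d_o1 = -0.1835.
d_o2 = 49.1 − (36.69) = 12.41 cm.
Lens 2: 1/d_i2 = 1/(37.0) − 1/(12.41) = -0.05355, so d_i2 = -18.67 cm; m₂ = −d_i2/d_o2 = +1.505.
m = m₁·m₂ = (-0.1835)(+1.505) = -0.276.

m = -0.276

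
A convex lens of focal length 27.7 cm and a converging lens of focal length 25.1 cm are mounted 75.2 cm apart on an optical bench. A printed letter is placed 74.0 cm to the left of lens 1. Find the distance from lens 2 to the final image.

133 cm

Lens 1: 1/d_i1 = 1/f₁ − 1/d_o1 = 1/(27.7) − 1/(74.0) = 0.02259, so d_i1 = 44.27 cm.
The intermediate image is 44.27 cm to the right of lens 1, which is 75.2 − (44.27) = 30.93 cm to the left of lens 2, so d_o2 = +30.93 cm.
Lens 2: 1/d_i2 = 1/f₂ − 1/d_o2 = 1/(25.1) − 1/(30.93) = 0.007510, so d_i2 = 133 cm.
The final image is real, 133 cm to the right of lens 2 (overall magnification ≈ 2.6).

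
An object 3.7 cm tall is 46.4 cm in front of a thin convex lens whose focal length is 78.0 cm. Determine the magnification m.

m = +2.47

1/d_i = 1/f − 1/d_o = 1/(78.00) − 1/(46.4) = -0.008731, so d_i = -114.5 cm.
m = −d_i/d_o = −(-114.5)/(46.4) = +2.47.
The image is virtual, upright and enlarged, on the same side as the object.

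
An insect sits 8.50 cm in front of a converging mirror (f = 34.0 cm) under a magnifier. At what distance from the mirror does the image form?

Mirror equation: 1/q = 1/f − 1/p = 1/(34.00) − 1/(8.50) = 0.02941 − 0.1176 = -0.08824, so q = -11.3 cm.
The image is virtual, upright and enlarged, behind the mirror.

11.3 cm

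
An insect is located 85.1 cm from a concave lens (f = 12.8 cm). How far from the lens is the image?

For a concave lens, f = -12.8 cm.
Lens equation: 1/s_i = 1/f − 1/s_o = 1/(-12.80) − 1/(85.1) = -0.07812 − 0.01175 = -0.08988, so s_i = -11.1 cm.
The image is virtual, upright and reduced, on the same side as the object.

11.1 cm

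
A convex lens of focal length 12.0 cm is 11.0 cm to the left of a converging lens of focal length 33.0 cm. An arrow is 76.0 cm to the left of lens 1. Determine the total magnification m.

m = -0.171

Lens 1: 1/d_i1 = 1/(12.0) − 1/(76.0) = 0.07018, so d_i1 = 14.25 cm; m₁ = −d_i1/d_o1 = -0.1875.
d_o2 = 11.0 − (14.25) = -3.250 cm (virtual object).
Lens 2: 1/d_i2 = 1/(33.0) − 1/(-3.250) = 0.3380, so d_i2 = 2.959 cm; m₂ = −d_i2/d_o2 = +0.9103.
m = m₁·m₂ = (-0.1875)(+0.9103) = -0.171.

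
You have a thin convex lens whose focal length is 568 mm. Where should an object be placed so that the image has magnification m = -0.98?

m = −d_i/d_o ⇒ d_i = −m·d_o.
1/f = 1/d_o + 1/d_i = 1/d_o − 1/(m·d_o) = (1 − 1/m)/d_o, so d_o = f(1 − 1/m) = (568.0)(1 − 1/(-0.98)) = 1150 mm.

1150 mm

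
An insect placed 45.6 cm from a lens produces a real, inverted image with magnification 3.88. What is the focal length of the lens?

f = 36.3 cm (converging)

m = −d_i/d_o ⇒ d_i = −m·d_o = −(-3.88)·(45.6) = 176.9 cm.
1/f = 1/d_o + 1/d_i = 1/(45.6) + 1/(176.9) = 0.02758, so f = 36.3 cm.
Since f is positive, the lens is converging.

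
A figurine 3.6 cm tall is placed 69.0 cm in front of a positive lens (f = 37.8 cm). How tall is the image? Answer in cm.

4.36 cm

1/d_i = 1/f − 1/d_o = 1/(37.80) − 1/(69.0) = 0.01196, so d_i = 83.60 cm.
m = −d_i/d_o = -1.212.
|h_i| = |m|·h_o = 1.212 × 3.6 = 4.36 cm. The image is real, inverted and enlarged, on the far side of the lens.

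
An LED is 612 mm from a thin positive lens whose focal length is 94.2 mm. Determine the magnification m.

1/d_i = 1/f − 1/d_o = 1/(94.20) − 1/(612) = 0.008982, so d_i = 111.3 mm.
m = −d_i/d_o = −(111.3)/(612) = -0.182.
The image is real, inverted and reduced, on the far side of the lens.

m = -0.182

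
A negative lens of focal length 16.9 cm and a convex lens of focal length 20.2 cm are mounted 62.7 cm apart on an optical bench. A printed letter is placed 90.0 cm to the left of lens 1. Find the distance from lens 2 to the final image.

Lens 1 is diverging, so f₁ = −16.9 cm.
Lens 1: 1/d_i1 = 1/f₁ − 1/d_o1 = 1/(-16.9) − 1/(90.0) = -0.07028, so d_i1 = -14.23 cm.
The intermediate image is 14.23 cm to the left of lens 1 (virtual), which is 62.7 − (-14.23) = 76.93 cm to the left of lens 2, so d_o2 = +76.93 cm.
Lens 2: 1/d_i2 = 1/f₂ − 1/d_o2 = 1/(20.2) − 1/(76.93) = 0.03651, so d_i2 = 27.4 cm.
The final image is real, 27.4 cm to the right of lens 2 (overall magnification ≈ -0.056).

27.4 cm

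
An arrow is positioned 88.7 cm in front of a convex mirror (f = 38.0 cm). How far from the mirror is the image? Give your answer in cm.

26.6 cm

For a convex mirror, f = -38.0 cm.
Mirror equation: 1/s_i = 1/f − 1/s_o = 1/(-38.00) − 1/(88.7) = -0.02632 − 0.01127 = -0.03759, so s_i = -26.6 cm.
The image is virtual, upright and reduced, behind the mirror.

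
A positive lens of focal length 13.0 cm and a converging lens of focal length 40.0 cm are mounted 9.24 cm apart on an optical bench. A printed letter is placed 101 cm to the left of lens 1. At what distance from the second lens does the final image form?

4.97 cm

Lens 1: 1/d_i1 = 1/f₁ − 1/d_o1 = 1/(13.0) − 1/(101) = 0.06702, so d_i1 = 14.92 cm.
The intermediate image is 14.92 cm to the right of lens 1, which lies 5.680 cm to the right of lens 2 — a virtual object — so d_o2 = −5.680 cm.
Lens 2: 1/d_i2 = 1/f₂ − 1/d_o2 = 1/(40.0) − 1/(-5.680) = 0.2011, so d_i2 = 4.97 cm.
The final image is real, 4.97 cm to the right of lens 2 (overall magnification ≈ -0.13).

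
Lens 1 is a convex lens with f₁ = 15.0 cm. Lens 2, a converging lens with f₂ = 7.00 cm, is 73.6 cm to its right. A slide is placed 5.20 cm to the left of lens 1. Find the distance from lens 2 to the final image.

Lens 1: 1/d_i1 = 1/f₁ − 1/d_o1 = 1/(15.0) − 1/(5.20) = -0.1256, so d_i1 = -7.959 cm.
The intermediate image is 7.959 cm to the left of lens 1 (virtual), which is 73.6 − (-7.959) = 81.56 cm to the left of lens 2, so d_o2 = +81.56 cm.
Lens 2: 1/d_i2 = 1/f₂ − 1/d_o2 = 1/(7.00) − 1/(81.56) = 0.1306, so d_i2 = 7.66 cm.
The final image is real, 7.66 cm to the right of lens 2 (overall magnification ≈ -0.14).

7.66 cm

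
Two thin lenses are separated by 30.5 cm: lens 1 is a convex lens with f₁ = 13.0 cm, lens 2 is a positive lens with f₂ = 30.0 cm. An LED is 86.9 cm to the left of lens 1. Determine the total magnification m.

m = -0.357

Lens 1: 1/d_i1 = 1/(13.0) − 1/(86.9) = 0.06542, so d_i1 = 15.29 cm; m₁ = −d_i1/d_o1 = -0.1759.
d_o2 = 30.5 − (15.29) = 15.21 cm.
Lens 2: 1/d_i2 = 1/(30.0) − 1/(15.21) = -0.03241, so d_i2 = -30.85 cm; m₂ = −d_i2/d_o2 = +2.028.
m = m₁·m₂ = (-0.1759)(+2.028) = -0.357.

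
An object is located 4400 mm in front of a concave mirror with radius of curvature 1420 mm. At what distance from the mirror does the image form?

f = R/2 = 1420/2 = 710.0 mm.
Mirror equation: 1/d_i = 1/f − 1/d_o = 1/(710.0) − 1/(4400) = 0.001408 − 0.0002273 = 0.001181, so d_i = 847 mm.
The image is real, inverted and reduced, in front of the mirror.

847 mm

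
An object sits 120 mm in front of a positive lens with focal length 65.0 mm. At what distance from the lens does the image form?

142 mm

Thin-lens equation: 1/v = 1/f − 1/u = 1/(65.00) − 1/(120) = 0.01538 − 0.008333 = 0.007051, so v = 142 mm.
The image is real, inverted and enlarged, on the far side of the lens.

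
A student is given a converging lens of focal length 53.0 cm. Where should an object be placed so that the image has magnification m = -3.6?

67.7 cm

m = −d_i/d_o ⇒ d_i = −m·d_o.
1/f = 1/d_o + 1/d_i = 1/d_o − 1/(m·d_o) = (1 − 1/m)/d_o, so d_o = f(1 − 1/m) = (53.00)(1 − 1/(-3.6)) = 67.7 cm.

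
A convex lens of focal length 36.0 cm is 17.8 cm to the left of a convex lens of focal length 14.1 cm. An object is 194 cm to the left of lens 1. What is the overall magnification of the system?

Lens 1: 1/d_i1 = 1/(36.0) − 1/(194) = 0.02262, so d_i1 = 44.20 cm; m₁ = −d_i1/d_o1 = -0.2278.
d_o2 = 17.8 − (44.20) = -26.40 cm (virtual object).
Lens 2: 1/d_i2 = 1/(14.1) − 1/(-26.40) = 0.1088, so d_i2 = 9.191 cm; m₂ = −d_i2/d_o2 = +0.3481.
m = m₁·m₂ = (-0.2278)(+0.3481) = -0.0793.

m = -0.0793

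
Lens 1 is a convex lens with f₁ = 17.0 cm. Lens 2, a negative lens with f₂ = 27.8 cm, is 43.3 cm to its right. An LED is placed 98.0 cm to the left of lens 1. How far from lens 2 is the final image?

12.5 cm

Lens 1: 1/d_i1 = 1/f₁ − 1/d_o1 = 1/(17.0) − 1/(98.0) = 0.04862, so d_i1 = 20.57 cm.
The intermediate image is 20.57 cm to the right of lens 1, which is 43.3 − (20.57) = 22.73 cm to the left of lens 2, so d_o2 = +22.73 cm.
Lens 2 is diverging, so f₂ = −27.8 cm.
Lens 2: 1/d_i2 = 1/f₂ − 1/d_o2 = 1/(-27.8) − 1/(22.73) = -0.07997, so d_i2 = -12.5 cm.
The final image is virtual, 12.5 cm to the left of lens 2 (overall magnification ≈ -0.12).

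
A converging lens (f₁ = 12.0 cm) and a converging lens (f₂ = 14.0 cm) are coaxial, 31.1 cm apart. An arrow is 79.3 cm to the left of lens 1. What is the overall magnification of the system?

m = +0.843

Lens 1: 1/d_i1 = 1/(12.0) − 1/(79.3) = 0.07072, so d_i1 = 14.14 cm; m₁ = −d_i1/d_o1 = -0.1783.
d_o2 = 31.1 − (14.14) = 16.96 cm.
Lens 2: 1/d_i2 = 1/(14.0) − 1/(16.96) = 0.01247, so d_i2 = 80.22 cm; m₂ = −d_i2/d_o2 = -4.730.
m = m₁·m₂ = (-0.1783)(-4.730) = +0.843.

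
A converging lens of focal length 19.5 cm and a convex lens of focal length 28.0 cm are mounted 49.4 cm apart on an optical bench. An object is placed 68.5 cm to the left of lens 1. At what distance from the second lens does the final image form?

Lens 1: 1/d_i1 = 1/f₁ − 1/d_o1 = 1/(19.5) − 1/(68.5) = 0.03668, so d_i1 = 27.26 cm.
The intermediate image is 27.26 cm to the right of lens 1, which is 49.4 − (27.26) = 22.14 cm to the left of lens 2, so d_o2 = +22.14 cm.
Lens 2: 1/d_i2 = 1/f₂ − 1/d_o2 = 1/(28.0) − 1/(22.14) = -0.009453, so d_i2 = -106 cm.
The final image is virtual, 106 cm to the left of lens 2 (overall magnification ≈ -1.9).

106 cm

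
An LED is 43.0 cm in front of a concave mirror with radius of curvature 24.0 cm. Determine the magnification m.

f = R/2 = 24.0/2 = 12.00 cm.
1/d_i = 1/f − 1/d_o = 1/(12.00) − 1/(43.0) = 0.06008, so d_i = 16.65 cm.
m = −d_i/d_o = −(16.65)/(43.0) = -0.387.
The image is real, inverted and reduced, in front of the mirror.

m = -0.387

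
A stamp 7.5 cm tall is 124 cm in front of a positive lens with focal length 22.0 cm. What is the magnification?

m = -0.216

1/d_i = 1/f − 1/d_o = 1/(22.00) − 1/(124) = 0.03739, so d_i = 26.75 cm.
m = −d_i/d_o = −(26.75)/(124) = -0.216.
The image is real, inverted and reduced, on the far side of the lens.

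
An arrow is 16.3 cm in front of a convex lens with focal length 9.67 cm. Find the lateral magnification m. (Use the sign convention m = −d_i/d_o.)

m = -1.46

1/d_i = 1/f − 1/d_o = 1/(9.670) − 1/(16.3) = 0.04206, so d_i = 23.77 cm.
m = −d_i/d_o = −(23.77)/(16.3) = -1.46.
The image is real, inverted and enlarged, on the far side of the lens.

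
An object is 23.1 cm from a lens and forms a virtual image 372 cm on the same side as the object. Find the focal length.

Virtual image ⇒ d_i = −372 cm.
1/f = 1/d_o + 1/d_i = 1/(23.1) + 1/(-372) = 0.04060, so f = 24.6 cm.
Since f is positive, the lens is converging.

f = 24.6 cm (converging)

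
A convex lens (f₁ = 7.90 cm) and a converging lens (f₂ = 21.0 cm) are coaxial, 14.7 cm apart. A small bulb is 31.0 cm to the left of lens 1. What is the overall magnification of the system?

m = -0.425

Lens 1: 1/d_i1 = 1/(7.90) − 1/(31.0) = 0.09432, so d_i1 = 10.60 cm; m₁ = −d_i1/d_o1 = -0.3419.
d_o2 = 14.7 − (10.60) = 4.100 cm.
Lens 2: 1/d_i2 = 1/(21.0) − 1/(4.100) = -0.1963, so d_i2 = -5.095 cm; m₂ = −d_i2/d_o2 = +1.243.
m = m₁·m₂ = (-0.3419)(+1.243) = -0.425.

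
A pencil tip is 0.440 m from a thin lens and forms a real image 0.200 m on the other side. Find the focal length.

f = 0.138 m (converging)

Real image ⇒ d_i = +0.200 m.
1/f = 1/d_o + 1/d_i = 1/(0.440) + 1/(0.200) = 7.273, so f = 0.138 m.
Since f is positive, the thin lens is converging.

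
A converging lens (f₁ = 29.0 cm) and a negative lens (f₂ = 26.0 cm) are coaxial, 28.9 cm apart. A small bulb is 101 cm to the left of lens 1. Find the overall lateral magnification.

Lens 1: 1/d_i1 = 1/(29.0) − 1/(101) = 0.02458, so d_i1 = 40.68 cm; m₁ = −d_i1/d_o1 = -0.4028.
d_o2 = 28.9 − (40.68) = -11.78 cm (virtual object).
f₂ = −26.0 cm (diverging).
Lens 2: 1/d_i2 = 1/(-26.0) − 1/(-11.78) = 0.04643, so d_i2 = 21.54 cm; m₂ = −d_i2/d_o2 = +1.828.
m = m₁·m₂ = (-0.4028)(+1.828) = -0.736.

m = -0.736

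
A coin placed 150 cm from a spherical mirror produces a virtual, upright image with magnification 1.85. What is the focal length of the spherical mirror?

f = 326 cm (concave)

m = −d_i/d_o ⇒ d_i = −m·d_o = −(+1.85)·(150) = -277.5 cm.
1/f = 1/d_o + 1/d_i = 1/(150) + 1/(-277.5) = 0.003063, so f = 326 cm.
Since f is positive, the spherical mirror is concave.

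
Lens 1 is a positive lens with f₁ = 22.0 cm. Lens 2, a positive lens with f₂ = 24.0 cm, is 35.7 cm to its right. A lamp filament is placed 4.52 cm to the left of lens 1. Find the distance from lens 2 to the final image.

Lens 1: 1/d_i1 = 1/f₁ − 1/d_o1 = 1/(22.0) − 1/(4.52) = -0.1758, so d_i1 = -5.689 cm.
The intermediate image is 5.689 cm to the left of lens 1 (virtual), which is 35.7 − (-5.689) = 41.39 cm to the left of lens 2, so d_o2 = +41.39 cm.
Lens 2: 1/d_i2 = 1/f₂ − 1/d_o2 = 1/(24.0) − 1/(41.39) = 0.01751, so d_i2 = 57.1 cm.
The final image is real, 57.1 cm to the right of lens 2 (overall magnification ≈ -1.7).

57.1 cm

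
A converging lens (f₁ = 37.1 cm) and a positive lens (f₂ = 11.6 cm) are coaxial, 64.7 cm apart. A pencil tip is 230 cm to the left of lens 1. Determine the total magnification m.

Lens 1: 1/d_i1 = 1/(37.1) − 1/(230) = 0.02261, so d_i1 = 44.24 cm; m₁ = −d_i1/d_o1 = -0.1923.
d_o2 = 64.7 − (44.24) = 20.46 cm.
Lens 2: 1/d_i2 = 1/(11.6) − 1/(20.46) = 0.03733, so d_i2 = 26.79 cm; m₂ = −d_i2/d_o2 = -1.309.
m = m₁·m₂ = (-0.1923)(-1.309) = +0.252.

m = +0.252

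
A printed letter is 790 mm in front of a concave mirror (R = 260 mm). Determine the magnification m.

m = -0.197

f = R/2 = 260/2 = 130.0 mm.
1/d_i = 1/f − 1/d_o = 1/(130.0) − 1/(790) = 0.006426, so d_i = 155.6 mm.
m = −d_i/d_o = −(155.6)/(790) = -0.197.
The image is real, inverted and reduced, in front of the mirror.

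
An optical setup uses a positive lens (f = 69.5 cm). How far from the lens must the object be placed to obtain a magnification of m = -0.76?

161 cm

m = −d_i/d_o ⇒ d_i = −m·d_o.
1/f = 1/d_o + 1/d_i = 1/d_o − 1/(m·d_o) = (1 − 1/m)/d_o, so d_o = f(1 − 1/m) = (69.50)(1 − 1/(-0.76)) = 161 cm.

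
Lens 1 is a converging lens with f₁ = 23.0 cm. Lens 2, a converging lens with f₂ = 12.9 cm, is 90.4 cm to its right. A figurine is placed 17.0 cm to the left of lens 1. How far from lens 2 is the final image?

Lens 1: 1/d_i1 = 1/f₁ − 1/d_o1 = 1/(23.0) − 1/(17.0) = -0.01535, so d_i1 = -65.17 cm.
The intermediate image is 65.17 cm to the left of lens 1 (virtual), which is 90.4 − (-65.17) = 155.6 cm to the left of lens 2, so d_o2 = +155.6 cm.
Lens 2: 1/d_i2 = 1/f₂ − 1/d_o2 = 1/(12.9) − 1/(155.6) = 0.07109, so d_i2 = 14.1 cm.
The final image is real, 14.1 cm to the right of lens 2 (overall magnification ≈ -0.35).

14.1 cm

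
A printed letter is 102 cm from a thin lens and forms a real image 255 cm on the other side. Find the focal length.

f = 72.9 cm (converging)

Real image ⇒ d_i = +255 cm.
1/f = 1/d_o + 1/d_i = 1/(102) + 1/(255) = 0.01373, so f = 72.9 cm.
Since f is positive, the thin lens is converging.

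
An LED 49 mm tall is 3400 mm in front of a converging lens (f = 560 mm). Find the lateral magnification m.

m = -0.197

1/d_i = 1/f − 1/d_o = 1/(560.0) − 1/(3400) = 0.001492, so d_i = 670.4 mm.
m = −d_i/d_o = −(670.4)/(3400) = -0.197.
The image is real, inverted and reduced, on the far side of the lens.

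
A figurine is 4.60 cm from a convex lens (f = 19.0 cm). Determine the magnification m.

m = +1.32

1/d_i = 1/f − 1/d_o = 1/(19.00) − 1/(4.60) = -0.1648, so d_i = -6.069 cm.
m = −d_i/d_o = −(-6.069)/(4.60) = +1.32.
The image is virtual, upright and enlarged, on the same side as the object.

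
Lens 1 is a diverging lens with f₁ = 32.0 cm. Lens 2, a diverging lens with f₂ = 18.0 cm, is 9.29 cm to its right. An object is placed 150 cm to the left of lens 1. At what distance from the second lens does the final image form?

12.0 cm

Lens 1 is diverging, so f₁ = −32.0 cm.
Lens 1: 1/d_i1 = 1/f₁ − 1/d_o1 = 1/(-32.0) − 1/(150) = -0.03792, so d_i1 = -26.37 cm.
The intermediate image is 26.37 cm to the left of lens 1 (virtual), which is 9.29 − (-26.37) = 35.66 cm to the left of lens 2, so d_o2 = +35.66 cm.
Lens 2 is diverging, so f₂ = −18.0 cm.
Lens 2: 1/d_i2 = 1/f₂ − 1/d_o2 = 1/(-18.0) − 1/(35.66) = -0.08360, so d_i2 = -12.0 cm.
The final image is virtual, 12.0 cm to the left of lens 2 (overall magnification ≈ 0.059).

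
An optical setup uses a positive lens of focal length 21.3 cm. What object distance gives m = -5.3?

m = −d_i/d_o ⇒ d_i = −m·d_o.
1/f = 1/d_o + 1/d_i = 1/d_o − 1/(m·d_o) = (1 − 1/m)/d_o, so d_o = f(1 − 1/m) = (21.30)(1 − 1/(-5.3)) = 25.3 cm.

25.3 cm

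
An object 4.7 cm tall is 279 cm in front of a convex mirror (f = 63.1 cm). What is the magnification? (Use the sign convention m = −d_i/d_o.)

For a convex mirror, f = -63.1 cm.
1/d_i = 1/f − 1/d_o = 1/(-63.10) − 1/(279) = -0.01943, so d_i = -51.46 cm.
m = −d_i/d_o = −(-51.46)/(279) = +0.184.
The image is virtual, upright and reduced, behind the mirror.

m = +0.184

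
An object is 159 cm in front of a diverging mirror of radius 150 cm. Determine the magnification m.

f = R/2 = 150/2 = 75.00 cm; for a diverging mirror, f = -75.00 cm.
1/d_i = 1/f − 1/d_o = 1/(-75.00) − 1/(159) = -0.01962, so d_i = -50.96 cm.
m = −d_i/d_o = −(-50.96)/(159) = +0.321.
The image is virtual, upright and reduced, behind the mirror.

m = +0.321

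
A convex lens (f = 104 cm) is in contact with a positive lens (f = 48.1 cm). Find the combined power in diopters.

P₁ = 1/f₁ = 1/(1.04 m) = +0.9615 D; P₂ = 1/f₂ = 1/(0.481 m) = +2.079 D.
For thin lenses in contact, P = P₁ + P₂ = (+0.9615) + (+2.079) = +3.04 D.

P = +3.04 D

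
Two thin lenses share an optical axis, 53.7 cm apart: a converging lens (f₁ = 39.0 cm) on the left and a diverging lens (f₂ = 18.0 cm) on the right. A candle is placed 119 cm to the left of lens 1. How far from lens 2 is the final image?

5.67 cm

Lens 1: 1/d_i1 = 1/f₁ − 1/d_o1 = 1/(39.0) − 1/(119) = 0.01724, so d_i1 = 58.01 cm.
The intermediate image is 58.01 cm to the right of lens 1, which lies 4.310 cm to the right of lens 2 — a virtual object — so d_o2 = −4.310 cm.
Lens 2 is diverging, so f₂ = −18.0 cm.
Lens 2: 1/d_i2 = 1/f₂ − 1/d_o2 = 1/(-18.0) − 1/(-4.310) = 0.1765, so d_i2 = 5.67 cm.
The final image is real, 5.67 cm to the right of lens 2 (overall magnification ≈ -0.64).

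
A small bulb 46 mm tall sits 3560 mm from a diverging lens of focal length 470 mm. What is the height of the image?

For a diverging lens, f = -470 mm.
1/d_i = 1/f − 1/d_o = 1/(-470.0) − 1/(3560) = -0.002409, so d_i = -415.2 mm.
m = −d_i/d_o = +0.1166.
|h_i| = |m|·h_o = 0.1166 × 46 = 5.36 mm. The image is virtual, upright and reduced, on the same side as the object.

5.36 mm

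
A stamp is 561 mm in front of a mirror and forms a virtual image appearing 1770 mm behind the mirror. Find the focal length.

f = 821 mm (concave)

Virtual image ⇒ d_i = −1770 mm.
1/f = 1/d_o + 1/d_i = 1/(561) + 1/(-1770) = 0.001218, so f = 821 mm.
Since f is positive, the mirror is concave.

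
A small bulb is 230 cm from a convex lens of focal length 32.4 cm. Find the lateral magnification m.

m = -0.164

1/d_i = 1/f − 1/d_o = 1/(32.40) − 1/(230) = 0.02652, so d_i = 37.71 cm.
m = −d_i/d_o = −(37.71)/(230) = -0.164.
The image is real, inverted and reduced, on the far side of the lens.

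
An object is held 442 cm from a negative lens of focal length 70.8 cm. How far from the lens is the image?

61.0 cm

For a negative lens, f = -70.8 cm.
Lens equation: 1/s_i = 1/f − 1/s_o = 1/(-70.80) − 1/(442) = -0.01412 − 0.002262 = -0.01639, so s_i = -61.0 cm.
The image is virtual, upright and reduced, on the same side as the object.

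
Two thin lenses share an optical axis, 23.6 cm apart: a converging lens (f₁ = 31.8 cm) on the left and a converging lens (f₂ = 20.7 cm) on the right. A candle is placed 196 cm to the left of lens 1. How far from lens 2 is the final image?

8.48 cm

Lens 1: 1/d_i1 = 1/f₁ − 1/d_o1 = 1/(31.8) − 1/(196) = 0.02634, so d_i1 = 37.96 cm.
The intermediate image is 37.96 cm to the right of lens 1, which lies 14.36 cm to the right of lens 2 — a virtual object — so d_o2 = −14.36 cm.
Lens 2: 1/d_i2 = 1/f₂ − 1/d_o2 = 1/(20.7) − 1/(-14.36) = 0.1179, so d_i2 = 8.48 cm.
The final image is real, 8.48 cm to the right of lens 2 (overall magnification ≈ -0.11).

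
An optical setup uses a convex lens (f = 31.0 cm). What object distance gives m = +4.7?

24.4 cm

m = −d_i/d_o ⇒ d_i = −m·d_o.
1/f = 1/d_o + 1/d_i = 1/d_o − 1/(m·d_o) = (1 − 1/m)/d_o, so d_o = f(1 − 1/m) = (31.00)(1 − 1/(+4.7)) = 24.4 cm.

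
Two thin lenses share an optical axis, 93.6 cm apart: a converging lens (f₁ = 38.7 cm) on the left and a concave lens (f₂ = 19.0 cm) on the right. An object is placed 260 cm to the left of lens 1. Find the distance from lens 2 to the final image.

13.6 cm

Lens 1: 1/d_i1 = 1/f₁ − 1/d_o1 = 1/(38.7) − 1/(260) = 0.02199, so d_i1 = 45.47 cm.
The intermediate image is 45.47 cm to the right of lens 1, which is 93.6 − (45.47) = 48.13 cm to the left of lens 2, so d_o2 = +48.13 cm.
Lens 2 is diverging, so f₂ = −19.0 cm.
Lens 2: 1/d_i2 = 1/f₂ − 1/d_o2 = 1/(-19.0) − 1/(48.13) = -0.07341, so d_i2 = -13.6 cm.
The final image is virtual, 13.6 cm to the left of lens 2 (overall magnification ≈ -0.049).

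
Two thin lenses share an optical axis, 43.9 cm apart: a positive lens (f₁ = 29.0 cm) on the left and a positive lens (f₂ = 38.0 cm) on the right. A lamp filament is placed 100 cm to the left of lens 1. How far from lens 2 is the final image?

Lens 1: 1/d_i1 = 1/f₁ − 1/d_o1 = 1/(29.0) − 1/(100) = 0.02448, so d_i1 = 40.85 cm.
The intermediate image is 40.85 cm to the right of lens 1, which is 43.9 − (40.85) = 3.050 cm to the left of lens 2, so d_o2 = +3.050 cm.
Lens 2: 1/d_i2 = 1/f₂ − 1/d_o2 = 1/(38.0) − 1/(3.050) = -0.3016, so d_i2 = -3.32 cm.
The final image is virtual, 3.32 cm to the left of lens 2 (overall magnification ≈ -0.44).

3.32 cm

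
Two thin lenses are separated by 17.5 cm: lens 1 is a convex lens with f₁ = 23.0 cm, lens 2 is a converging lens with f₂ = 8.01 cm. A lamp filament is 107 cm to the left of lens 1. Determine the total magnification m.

Lens 1: 1/d_i1 = 1/(23.0) − 1/(107) = 0.03413, so d_i1 = 29.30 cm; m₁ = −d_i1/d_o1 = -0.2738.
d_o2 = 17.5 − (29.30) = -11.80 cm (virtual object).
Lens 2: 1/d_i2 = 1/(8.01) − 1/(-11.80) = 0.2096, so d_i2 = 4.771 cm; m₂ = −d_i2/d_o2 = +0.4043.
m = m₁·m₂ = (-0.2738)(+0.4043) = -0.111.

m = -0.111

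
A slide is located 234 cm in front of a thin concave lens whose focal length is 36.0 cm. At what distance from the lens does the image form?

For a concave lens, f = -36.0 cm.
Lens equation: 1/v = 1/f − 1/u = 1/(-36.00) − 1/(234) = -0.02778 − 0.004274 = -0.03205, so v = -31.2 cm.
The image is virtual, upright and reduced, on the same side as the object.

31.2 cm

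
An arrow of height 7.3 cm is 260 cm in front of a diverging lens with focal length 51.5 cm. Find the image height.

For a diverging lens, f = -51.5 cm.
1/d_i = 1/f − 1/d_o = 1/(-51.50) − 1/(260) = -0.02326, so d_i = -42.99 cm.
m = −d_i/d_o = +0.1653.
|h_i| = |m|·h_o = 0.1653 × 7.3 = 1.21 cm. The image is virtual, upright and reduced, on the same side as the object.

1.21 cm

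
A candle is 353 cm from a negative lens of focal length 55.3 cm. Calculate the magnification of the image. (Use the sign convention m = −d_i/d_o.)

For a negative lens, f = -55.3 cm.
1/d_i = 1/f − 1/d_o = 1/(-55.30) − 1/(353) = -0.02092, so d_i = -47.81 cm.
m = −d_i/d_o = −(-47.81)/(353) = +0.135.
The image is virtual, upright and reduced, on the same side as the object.

m = +0.135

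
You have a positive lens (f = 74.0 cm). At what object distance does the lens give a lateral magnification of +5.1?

59.5 cm

m = −d_i/d_o ⇒ d_i = −m·d_o.
1/f = 1/d_o + 1/d_i = 1/d_o − 1/(m·d_o) = (1 − 1/m)/d_o, so d_o = f(1 − 1/m) = (74.00)(1 − 1/(+5.1)) = 59.5 cm.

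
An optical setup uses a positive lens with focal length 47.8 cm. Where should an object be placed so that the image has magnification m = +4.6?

37.4 cm

m = −d_i/d_o ⇒ d_i = −m·d_o.
1/f = 1/d_o + 1/d_i = 1/d_o − 1/(m·d_o) = (1 − 1/m)/d_o, so d_o = f(1 − 1/m) = (47.80)(1 − 1/(+4.6)) = 37.4 cm.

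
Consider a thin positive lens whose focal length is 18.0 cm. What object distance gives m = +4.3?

m = −d_i/d_o ⇒ d_i = −m·d_o.
1/f = 1/d_o + 1/d_i = 1/d_o − 1/(m·d_o) = (1 − 1/m)/d_o, so d_o = f(1 − 1/m) = (18.00)(1 − 1/(+4.3)) = 13.8 cm.

13.8 cm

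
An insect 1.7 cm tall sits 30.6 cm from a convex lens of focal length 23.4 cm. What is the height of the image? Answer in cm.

5.52 cm

1/d_i = 1/f − 1/d_o = 1/(23.40) − 1/(30.6) = 0.01006, so d_i = 99.45 cm.
m = −d_i/d_o = -3.250.
|h_i| = |m|·h_o = 3.250 × 1.7 = 5.52 cm. The image is real, inverted and enlarged, on the far side of the lens.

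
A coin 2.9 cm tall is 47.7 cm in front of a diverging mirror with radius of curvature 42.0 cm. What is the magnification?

m = +0.306

f = R/2 = 42.0/2 = 21.00 cm; for a diverging mirror, f = -21.00 cm.
1/d_i = 1/f − 1/d_o = 1/(-21.00) − 1/(47.7) = -0.06858, so d_i = -14.58 cm.
m = −d_i/d_o = −(-14.58)/(47.7) = +0.306.
The image is virtual, upright and reduced, behind the mirror.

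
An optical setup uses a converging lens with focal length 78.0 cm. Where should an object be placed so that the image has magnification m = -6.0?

m = −d_i/d_o ⇒ d_i = −m·d_o.
1/f = 1/d_o + 1/d_i = 1/d_o − 1/(m·d_o) = (1 − 1/m)/d_o, so d_o = f(1 − 1/m) = (78.00)(1 − 1/(-6.0)) = 91.0 cm.

91.0 cm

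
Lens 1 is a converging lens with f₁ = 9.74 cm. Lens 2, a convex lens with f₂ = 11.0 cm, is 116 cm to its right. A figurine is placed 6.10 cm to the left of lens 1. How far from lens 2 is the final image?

12.0 cm

Lens 1: 1/d_i1 = 1/f₁ − 1/d_o1 = 1/(9.74) − 1/(6.10) = -0.06127, so d_i1 = -16.32 cm.
The intermediate image is 16.32 cm to the left of lens 1 (virtual), which is 116 − (-16.32) = 132.3 cm to the left of lens 2, so d_o2 = +132.3 cm.
Lens 2: 1/d_i2 = 1/f₂ − 1/d_o2 = 1/(11.0) − 1/(132.3) = 0.08335, so d_i2 = 12.0 cm.
The final image is real, 12.0 cm to the right of lens 2 (overall magnification ≈ -0.24).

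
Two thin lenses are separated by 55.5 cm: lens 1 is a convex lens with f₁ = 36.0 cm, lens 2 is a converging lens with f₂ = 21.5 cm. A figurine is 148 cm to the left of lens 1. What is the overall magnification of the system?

Lens 1: 1/d_i1 = 1/(36.0) − 1/(148) = 0.02102, so d_i1 = 47.57 cm; m₁ = −d_i1/d_o1 = -0.3214.
d_o2 = 55.5 − (47.57) = 7.930 cm.
Lens 2: 1/d_i2 = 1/(21.5) − 1/(7.930) = -0.07959, so d_i2 = -12.56 cm; m₂ = −d_i2/d_o2 = +1.584.
m = m₁·m₂ = (-0.3214)(+1.584) = -0.509.

m = -0.509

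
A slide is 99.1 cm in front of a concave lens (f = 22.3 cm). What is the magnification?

For a concave lens, f = -22.3 cm.
1/d_i = 1/f − 1/d_o = 1/(-22.30) − 1/(99.1) = -0.05493, so d_i = -18.20 cm.
m = −d_i/d_o = −(-18.20)/(99.1) = +0.184.
The image is virtual, upright and reduced, on the same side as the object.

m = +0.184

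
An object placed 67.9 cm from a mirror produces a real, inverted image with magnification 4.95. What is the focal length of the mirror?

f = 56.5 cm (concave)

m = −d_i/d_o ⇒ d_i = −m·d_o = −(-4.95)·(67.9) = 336.1 cm.
1/f = 1/d_o + 1/d_i = 1/(67.9) + 1/(336.1) = 0.01770, so f = 56.5 cm.
Since f is positive, the mirror is concave.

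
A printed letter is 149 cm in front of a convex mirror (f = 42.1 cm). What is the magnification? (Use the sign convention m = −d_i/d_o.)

For a convex mirror, f = -42.1 cm.
1/d_i = 1/f − 1/d_o = 1/(-42.10) − 1/(149) = -0.03046, so d_i = -32.83 cm.
m = −d_i/d_o = −(-32.83)/(149) = +0.220.
The image is virtual, upright and reduced, behind the mirror.

m = +0.220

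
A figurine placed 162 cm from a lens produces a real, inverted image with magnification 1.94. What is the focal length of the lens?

m = −d_i/d_o ⇒ d_i = −m·d_o = −(-1.94)·(162) = 314.3 cm.
1/f = 1/d_o + 1/d_i = 1/(162) + 1/(314.3) = 0.009355, so f = 107 cm.
Since f is positive, the lens is converging.

f = 107 cm (converging)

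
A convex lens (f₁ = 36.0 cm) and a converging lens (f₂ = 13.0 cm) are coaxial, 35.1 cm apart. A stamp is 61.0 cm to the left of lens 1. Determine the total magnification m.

m = -0.285

Lens 1: 1/d_i1 = 1/(36.0) − 1/(61.0) = 0.01138, so d_i1 = 87.84 cm; m₁ = −d_i1/d_o1 = -1.440.
d_o2 = 35.1 − (87.84) = -52.74 cm (virtual object).
Lens 2: 1/d_i2 = 1/(13.0) − 1/(-52.74) = 0.09588, so d_i2 = 10.43 cm; m₂ = −d_i2/d_o2 = +0.1977.
m = m₁·m₂ = (-1.440)(+0.1977) = -0.285.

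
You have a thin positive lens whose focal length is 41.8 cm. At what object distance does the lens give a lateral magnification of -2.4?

59.2 cm

m = −d_i/d_o ⇒ d_i = −m·d_o.
1/f = 1/d_o + 1/d_i = 1/d_o − 1/(m·d_o) = (1 − 1/m)/d_o, so d_o = f(1 − 1/m) = (41.80)(1 − 1/(-2.4)) = 59.2 cm.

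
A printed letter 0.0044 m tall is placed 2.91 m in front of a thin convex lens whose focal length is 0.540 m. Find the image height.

0.00100 m

1/d_i = 1/f − 1/d_o = 1/(0.5400) − 1/(2.91) = 1.508, so d_i = 0.6630 m.
m = −d_i/d_o = -0.2278.
|h_i| = |m|·h_o = 0.2278 × 0.0044 = 0.00100 m. The image is real, inverted and reduced, on the far side of the lens.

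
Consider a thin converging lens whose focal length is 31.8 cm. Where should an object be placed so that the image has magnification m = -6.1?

37.0 cm

m = −d_i/d_o ⇒ d_i = −m·d_o.
1/f = 1/d_o + 1/d_i = 1/d_o − 1/(m·d_o) = (1 − 1/m)/d_o, so d_o = f(1 − 1/m) = (31.80)(1 − 1/(-6.1)) = 37.0 cm.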